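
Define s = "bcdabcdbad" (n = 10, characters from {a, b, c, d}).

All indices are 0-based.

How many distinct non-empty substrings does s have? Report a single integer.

sorted suffixes:
  #0 SA[0]=3  'abcdbad'
  #1 SA[1]=8  'ad'
  #2 SA[2]=7  'bad'
  #3 SA[3]=0  'bcdabcdbad'
  #4 SA[4]=4  'bcdbad'
  #5 SA[5]=1  'cdabcdbad'
  #6 SA[6]=5  'cdbad'
  #7 SA[7]=9  'd'
  #8 SA[8]=2  'dabcdbad'
  #9 SA[9]=6  'dbad'

SA = [3, 8, 7, 0, 4, 1, 5, 9, 2, 6]
rank  pair      lcp
   1  s[3:],s[8:]  1  'a'
   2  s[8:],s[7:]  0  ''
   3  s[7:],s[0:]  1  'b'
   4  s[0:],s[4:]  3  'bcd'
   5  s[4:],s[1:]  0  ''
   6  s[1:],s[5:]  2  'cd'
   7  s[5:],s[9:]  0  ''
   8  s[9:],s[2:]  1  'd'
   9  s[2:],s[6:]  1  'd'

n(n+1)/2 = 10·11/2 = 55
Σ LCP = 0 + 1 + 0 + 1 + 3 + 0 + 2 + 0 + 1 + 1 = 9
distinct = 55 − 9 = 46

46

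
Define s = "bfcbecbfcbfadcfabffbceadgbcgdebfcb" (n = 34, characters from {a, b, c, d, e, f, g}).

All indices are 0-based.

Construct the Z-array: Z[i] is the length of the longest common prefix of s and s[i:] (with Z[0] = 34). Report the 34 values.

Z[0]=34
i=1: outside box; Z[1]=0
i=2: outside box; Z[2]=0
i=3: outside box; Z[3]=1 scan→box=[3,4)
i=4: outside box; Z[4]=0
i=5: outside box; Z[5]=0
i=6: outside box; Z[6]=4 scan→box=[6,10)
i=7: min(r-i=3, Z[1]=0)=0; Z[7]=0
i=8: min(r-i=2, Z[2]=0)=0; Z[8]=0
i=9: min(r-i=1, Z[3]=1)=1; Z[9]=2 scan→box=[9,11)
i=10: min(r-i=1, Z[1]=0)=0; Z[10]=0
i=11: outside box; Z[11]=0
i=12: outside box; Z[12]=0
i=13: outside box; Z[13]=0
i=14: outside box; Z[14]=0
i=15: outside box; Z[15]=0
i=16: outside box; Z[16]=2 scan→box=[16,18)
i=17: min(r-i=1, Z[1]=0)=0; Z[17]=0
i=18: outside box; Z[18]=0
i=19: outside box; Z[19]=1 scan→box=[19,20)
i=20: outside box; Z[20]=0
i=21: outside box; Z[21]=0
i=22: outside box; Z[22]=0
i=23: outside box; Z[23]=0
i=24: outside box; Z[24]=0
i=25: outside box; Z[25]=1 scan→box=[25,26)
i=26: outside box; Z[26]=0
i=27: outside box; Z[27]=0
i=28: outside box; Z[28]=0
i=29: outside box; Z[29]=0
i=30: outside box; Z[30]=4 scan→box=[30,34)
i=31: min(r-i=3, Z[1]=0)=0; Z[31]=0
i=32: min(r-i=2, Z[2]=0)=0; Z[32]=0
i=33: min(r-i=1, Z[3]=1)=1; Z[33]=1

[34, 0, 0, 1, 0, 0, 4, 0, 0, 2, 0, 0, 0, 0, 0, 0, 2, 0, 0, 1, 0, 0, 0, 0, 0, 1, 0, 0, 0, 0, 4, 0, 0, 1]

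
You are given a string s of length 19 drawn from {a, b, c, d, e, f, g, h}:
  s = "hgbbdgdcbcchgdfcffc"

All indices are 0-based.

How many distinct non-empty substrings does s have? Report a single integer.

sorted suffixes:
  #0 SA[0]=2  'bbdgdcbcchgdfcffc'
  #1 SA[1]=8  'bcchgdfcffc'
  #2 SA[2]=3  'bdgdcbcchgdfcffc'
  #3 SA[3]=18  'c'
  #4 SA[4]=7  'cbcchgdfcffc'
  #5 SA[5]=9  'cchgdfcffc'
  #6 SA[6]=15  'cffc'
  #7 SA[7]=10  'chgdfcffc'
  #8 SA[8]=6  'dcbcchgdfcffc'
  #9 SA[9]=13  'dfcffc'
  #10 SA[10]=4  'dgdcbcchgdfcffc'
  #11 SA[11]=17  'fc'
  #12 SA[12]=14  'fcffc'
  #13 SA[13]=16  'ffc'
  #14 SA[14]=1  'gbbdgdcbcchgdfcffc'
  #15 SA[15]=5  'gdcbcchgdfcffc'
  #16 SA[16]=12  'gdfcffc'
  #17 SA[17]=0  'hgbbdgdcbcchgdfcffc'
  #18 SA[18]=11  'hgdfcffc'

SA = [2, 8, 3, 18, 7, 9, 15, 10, 6, 13, 4, 17, 14, 16, 1, 5, 12, 0, 11]
i: (SA[i-1],SA[i]) lcp shared
  1: (2,8) 1 'b'
  2: (8,3) 1 'b'
  3: (3,18) 0 ''
  4: (18,7) 1 'c'
  5: (7,9) 1 'c'
  6: (9,15) 1 'c'
  7: (15,10) 1 'c'
  8: (10,6) 0 ''
  9: (6,13) 1 'd'
  10: (13,4) 1 'd'
  11: (4,17) 0 ''
  12: (17,14) 2 'fc'
  13: (14,16) 1 'f'
  14: (16,1) 0 ''
  15: (1,5) 1 'g'
  16: (5,12) 2 'gd'
  17: (12,0) 0 ''
  18: (0,11) 2 'hg'

n(n+1)/2 = 19·20/2 = 190
Σ LCP = 0 + 1 + 1 + 0 + 1 + 1 + 1 + 1 + 0 + 1 + 1 + 0 + 2 + 1 + 0 + 1 + 2 + 0 + 2 = 16
distinct = 190 − 16 = 174

174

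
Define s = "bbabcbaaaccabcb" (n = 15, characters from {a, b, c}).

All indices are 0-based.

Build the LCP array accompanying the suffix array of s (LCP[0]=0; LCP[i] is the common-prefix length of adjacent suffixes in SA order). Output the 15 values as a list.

[0, 2, 1, 4, 1, 0, 1, 2, 1, 1, 3, 0, 1, 2, 1]

sorted suffixes:
  #0 SA[0]=6  'aaaccabcb'
  #1 SA[1]=7  'aaccabcb'
  #2 SA[2]=11  'abcb'
  #3 SA[3]=2  'abcbaaaccabcb'
  #4 SA[4]=8  'accabcb'
  #5 SA[5]=14  'b'
  #6 SA[6]=5  'baaaccabcb'
  #7 SA[7]=1  'babcbaaaccabcb'
  #8 SA[8]=0  'bbabcbaaaccabcb'
  #9 SA[9]=12  'bcb'
  #10 SA[10]=3  'bcbaaaccabcb'
  #11 SA[11]=10  'cabcb'
  #12 SA[12]=13  'cb'
  #13 SA[13]=4  'cbaaaccabcb'
  #14 SA[14]=9  'ccabcb'

SA = [6, 7, 11, 2, 8, 14, 5, 1, 0, 12, 3, 10, 13, 4, 9]
i: (SA[i-1],SA[i]) lcp shared
  1: (6,7) 2 'aa'
  2: (7,11) 1 'a'
  3: (11,2) 4 'abcb'
  4: (2,8) 1 'a'
  5: (8,14) 0 ''
  6: (14,5) 1 'b'
  7: (5,1) 2 'ba'
  8: (1,0) 1 'b'
  9: (0,12) 1 'b'
  10: (12,3) 3 'bcb'
  11: (3,10) 0 ''
  12: (10,13) 1 'c'
  13: (13,4) 2 'cb'
  14: (4,9) 1 'c'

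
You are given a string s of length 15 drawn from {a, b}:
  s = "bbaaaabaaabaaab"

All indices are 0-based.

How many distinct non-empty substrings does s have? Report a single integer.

rank→(start, suffix):
  0 → (2, 'aaaabaaabaaab')
  1 → (11, 'aaab')
  2 → (7, 'aaabaaab')
  3 → (3, 'aaabaaabaaab')
  4 → (12, 'aab')
  5 → (8, 'aabaaab')
  6 → (4, 'aabaaabaaab')
  7 → (13, 'ab')
  8 → (9, 'abaaab')
  9 → (5, 'abaaabaaab')
  10 → (14, 'b')
  11 → (1, 'baaaabaaabaaab')
  12 → (10, 'baaab')
  13 → (6, 'baaabaaab')
  14 → (0, 'bbaaaabaaabaaab')

SA = [2, 11, 7, 3, 12, 8, 4, 13, 9, 5, 14, 1, 10, 6, 0]
i: (SA[i-1],SA[i]) lcp shared
  1: (2,11) 3 'aaa'
  2: (11,7) 4 'aaab'
  3: (7,3) 8 'aaabaaab'
  4: (3,12) 2 'aa'
  5: (12,8) 3 'aab'
  6: (8,4) 7 'aabaaab'
  7: (4,13) 1 'a'
  8: (13,9) 2 'ab'
  9: (9,5) 6 'abaaab'
  10: (5,14) 0 ''
  11: (14,1) 1 'b'
  12: (1,10) 4 'baaa'
  13: (10,6) 5 'baaab'
  14: (6,0) 1 'b'

n(n+1)/2 = 15·16/2 = 120
Σ LCP = 0 + 3 + 4 + 8 + 2 + 3 + 7 + 1 + 2 + 6 + 0 + 1 + 4 + 5 + 1 = 47
distinct = 120 − 47 = 73

73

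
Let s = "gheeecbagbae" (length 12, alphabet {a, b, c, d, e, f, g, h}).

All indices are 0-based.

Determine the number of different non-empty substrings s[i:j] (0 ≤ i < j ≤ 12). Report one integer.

sorted suffixes:
  #0 SA[0]=10  'ae'
  #1 SA[1]=7  'agbae'
  #2 SA[2]=9  'bae'
  #3 SA[3]=6  'bagbae'
  #4 SA[4]=5  'cbagbae'
  #5 SA[5]=11  'e'
  #6 SA[6]=4  'ecbagbae'
  #7 SA[7]=3  'eecbagbae'
  #8 SA[8]=2  'eeecbagbae'
  #9 SA[9]=8  'gbae'
  #10 SA[10]=0  'gheeecbagbae'
  #11 SA[11]=1  'heeecbagbae'

SA = [10, 7, 9, 6, 5, 11, 4, 3, 2, 8, 0, 1]
[i] adj suffixes → lcp
  [1] 10/7 → 1 ('a')
  [2] 7/9 → 0 ('')
  [3] 9/6 → 2 ('ba')
  [4] 6/5 → 0 ('')
  [5] 5/11 → 0 ('')
  [6] 11/4 → 1 ('e')
  [7] 4/3 → 1 ('e')
  [8] 3/2 → 2 ('ee')
  [9] 2/8 → 0 ('')
  [10] 8/0 → 1 ('g')
  [11] 0/1 → 0 ('')

n(n+1)/2 = 12·13/2 = 78
Σ LCP = 0 + 1 + 0 + 2 + 0 + 0 + 1 + 1 + 2 + 0 + 1 + 0 = 8
distinct = 78 − 8 = 70

70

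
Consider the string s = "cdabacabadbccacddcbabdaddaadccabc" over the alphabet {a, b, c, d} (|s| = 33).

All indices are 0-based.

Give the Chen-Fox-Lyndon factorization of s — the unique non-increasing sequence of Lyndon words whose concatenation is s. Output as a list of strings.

["cd", "abacabadbccacddcbabdadd", "aadccabc"]

emit factor 1: 'cd' (i=0, period=2)
emit factor 2: 'abacabadbccacddcbabdadd' (i=2, period=23)
emit factor 3: 'aadccabc' (i=25, period=8)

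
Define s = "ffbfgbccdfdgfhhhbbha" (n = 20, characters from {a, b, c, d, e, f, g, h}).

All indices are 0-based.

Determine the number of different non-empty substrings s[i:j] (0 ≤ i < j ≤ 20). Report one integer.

196

rank | idx | suffix
   0 |  19 | a
   1 |  16 | bbha
   2 |   5 | bccdfdgfhhhbbha
   3 |   2 | bfgbccdfdgfhhhbbha
   4 |  17 | bha
   5 |   6 | ccdfdgfhhhbbha
   6 |   7 | cdfdgfhhhbbha
   7 |   8 | dfdgfhhhbbha
   8 |  10 | dgfhhhbbha
   9 |   1 | fbfgbccdfdgfhhhbbha
  10 |   9 | fdgfhhhbbha
  11 |   0 | ffbfgbccdfdgfhhhbbha
  12 |   3 | fgbccdfdgfhhhbbha
  13 |  12 | fhhhbbha
  14 |   4 | gbccdfdgfhhhbbha
  15 |  11 | gfhhhbbha
  16 |  18 | ha
  17 |  15 | hbbha
  18 |  14 | hhbbha
  19 |  13 | hhhbbha

SA = [19, 16, 5, 2, 17, 6, 7, 8, 10, 1, 9, 0, 3, 12, 4, 11, 18, 15, 14, 13]
[i] adj suffixes → lcp
  [1] 19/16 → 0 ('')
  [2] 16/5 → 1 ('b')
  [3] 5/2 → 1 ('b')
  [4] 2/17 → 1 ('b')
  [5] 17/6 → 0 ('')
  [6] 6/7 → 1 ('c')
  [7] 7/8 → 0 ('')
  [8] 8/10 → 1 ('d')
  [9] 10/1 → 0 ('')
  [10] 1/9 → 1 ('f')
  [11] 9/0 → 1 ('f')
  [12] 0/3 → 1 ('f')
  [13] 3/12 → 1 ('f')
  [14] 12/4 → 0 ('')
  [15] 4/11 → 1 ('g')
  [16] 11/18 → 0 ('')
  [17] 18/15 → 1 ('h')
  [18] 15/14 → 1 ('h')
  [19] 14/13 → 2 ('hh')

n(n+1)/2 = 20·21/2 = 210
Σ LCP = 0 + 0 + 1 + 1 + 1 + 0 + 1 + 0 + 1 + 0 + 1 + 1 + 1 + 1 + 0 + 1 + 0 + 1 + 1 + 2 = 14
distinct = 210 − 14 = 196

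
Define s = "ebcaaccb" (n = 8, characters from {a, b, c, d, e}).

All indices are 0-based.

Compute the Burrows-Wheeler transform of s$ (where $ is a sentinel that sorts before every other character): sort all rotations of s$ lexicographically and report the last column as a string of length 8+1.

rank  rotation   last
    0  $ebcaaccb  b
    1  aaccb$ebc  c
    2  accb$ebca  a
    3  b$ebcaacc  c
    4  bcaaccb$e  e
    5  caaccb$eb  b
    6  cb$ebcaac  c
    7  ccb$ebcaa  a
    8  ebcaaccb$  $

bcacebca$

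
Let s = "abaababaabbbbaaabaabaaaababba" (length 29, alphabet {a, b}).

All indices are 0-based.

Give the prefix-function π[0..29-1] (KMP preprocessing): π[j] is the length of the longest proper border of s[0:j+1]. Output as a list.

[0, 0, 1, 1, 2, 3, 2, 3, 4, 5, 0, 0, 0, 1, 1, 1, 2, 3, 4, 5, 6, 4, 1, 1, 2, 3, 2, 0, 1]

π[0] = 0
j=1 s[j]='b': π[1]=0 (border '')
j=2 s[j]='a': π[2]=1 (border 'a')
j=3 s[j]='a': k: 1→0; π[3]=1 (border 'a')
j=4 s[j]='b': π[4]=2 (border 'ab')
j=5 s[j]='a': π[5]=3 (border 'aba')
j=6 s[j]='b': k: 3→1; π[6]=2 (border 'ab')
j=7 s[j]='a': π[7]=3 (border 'aba')
j=8 s[j]='a': π[8]=4 (border 'abaa')
j=9 s[j]='b': π[9]=5 (border 'abaab')
j=10 s[j]='b': k: 5→2→0; π[10]=0 (border '')
j=11 s[j]='b': π[11]=0 (border '')
j=12 s[j]='b': π[12]=0 (border '')
j=13 s[j]='a': π[13]=1 (border 'a')
j=14 s[j]='a': k: 1→0; π[14]=1 (border 'a')
j=15 s[j]='a': k: 1→0; π[15]=1 (border 'a')
j=16 s[j]='b': π[16]=2 (border 'ab')
j=17 s[j]='a': π[17]=3 (border 'aba')
j=18 s[j]='a': π[18]=4 (border 'abaa')
j=19 s[j]='b': π[19]=5 (border 'abaab')
j=20 s[j]='a': π[20]=6 (border 'abaaba')
j=21 s[j]='a': k: 6→3; π[21]=4 (border 'abaa')
j=22 s[j]='a': k: 4→1→0; π[22]=1 (border 'a')
j=23 s[j]='a': k: 1→0; π[23]=1 (border 'a')
j=24 s[j]='b': π[24]=2 (border 'ab')
j=25 s[j]='a': π[25]=3 (border 'aba')
j=26 s[j]='b': k: 3→1; π[26]=2 (border 'ab')
j=27 s[j]='b': k: 2→0; π[27]=0 (border '')
j=28 s[j]='a': π[28]=1 (border 'a')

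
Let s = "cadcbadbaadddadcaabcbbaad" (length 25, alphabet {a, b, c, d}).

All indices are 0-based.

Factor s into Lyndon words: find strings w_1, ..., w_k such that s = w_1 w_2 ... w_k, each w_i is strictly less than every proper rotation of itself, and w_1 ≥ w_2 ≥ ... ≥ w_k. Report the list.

["c", "adcb", "adb", "aadddadc", "aabcbbaad"]

emit factor 1: 'c' (i=0, period=1)
emit factor 2: 'adcb' (i=1, period=4)
emit factor 3: 'adb' (i=5, period=3)
emit factor 4: 'aadddadc' (i=8, period=8)
emit factor 5: 'aabcbbaad' (i=16, period=9)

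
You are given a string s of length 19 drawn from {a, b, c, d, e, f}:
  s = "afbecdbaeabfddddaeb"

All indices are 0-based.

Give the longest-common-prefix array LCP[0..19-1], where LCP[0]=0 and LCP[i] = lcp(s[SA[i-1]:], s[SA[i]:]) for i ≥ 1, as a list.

[0, 1, 2, 1, 0, 1, 1, 1, 0, 0, 1, 1, 2, 3, 0, 1, 1, 0, 1]

rank→(start, suffix):
  0 → (9, 'abfddddaeb')
  1 → (7, 'aeabfddddaeb')
  2 → (16, 'aeb')
  3 → (0, 'afbecdbaeabfddddaeb')
  4 → (18, 'b')
  5 → (6, 'baeabfddddaeb')
  6 → (2, 'becdbaeabfddddaeb')
  7 → (10, 'bfddddaeb')
  8 → (4, 'cdbaeabfddddaeb')
  9 → (15, 'daeb')
  10 → (5, 'dbaeabfddddaeb')
  11 → (14, 'ddaeb')
  12 → (13, 'dddaeb')
  13 → (12, 'ddddaeb')
  14 → (8, 'eabfddddaeb')
  15 → (17, 'eb')
  16 → (3, 'ecdbaeabfddddaeb')
  17 → (1, 'fbecdbaeabfddddaeb')
  18 → (11, 'fddddaeb')

SA = [9, 7, 16, 0, 18, 6, 2, 10, 4, 15, 5, 14, 13, 12, 8, 17, 3, 1, 11]
rank  pair      lcp
   1  s[9:],s[7:]  1  'a'
   2  s[7:],s[16:]  2  'ae'
   3  s[16:],s[0:]  1  'a'
   4  s[0:],s[18:]  0  ''
   5  s[18:],s[6:]  1  'b'
   6  s[6:],s[2:]  1  'b'
   7  s[2:],s[10:]  1  'b'
   8  s[10:],s[4:]  0  ''
   9  s[4:],s[15:]  0  ''
  10  s[15:],s[5:]  1  'd'
  11  s[5:],s[14:]  1  'd'
  12  s[14:],s[13:]  2  'dd'
  13  s[13:],s[12:]  3  'ddd'
  14  s[12:],s[8:]  0  ''
  15  s[8:],s[17:]  1  'e'
  16  s[17:],s[3:]  1  'e'
  17  s[3:],s[1:]  0  ''
  18  s[1:],s[11:]  1  'f'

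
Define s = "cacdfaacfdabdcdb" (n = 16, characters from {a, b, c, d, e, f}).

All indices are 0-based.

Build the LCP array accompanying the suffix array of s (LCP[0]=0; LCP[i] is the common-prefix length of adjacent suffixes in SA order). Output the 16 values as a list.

[0, 1, 1, 2, 0, 1, 0, 1, 2, 1, 0, 1, 1, 1, 0, 1]

rank→(start, suffix):
  0 → (5, 'aacfdabdcdb')
  1 → (10, 'abdcdb')
  2 → (1, 'acdfaacfdabdcdb')
  3 → (6, 'acfdabdcdb')
  4 → (15, 'b')
  5 → (11, 'bdcdb')
  6 → (0, 'cacdfaacfdabdcdb')
  7 → (13, 'cdb')
  8 → (2, 'cdfaacfdabdcdb')
  9 → (7, 'cfdabdcdb')
  10 → (9, 'dabdcdb')
  11 → (14, 'db')
  12 → (12, 'dcdb')
  13 → (3, 'dfaacfdabdcdb')
  14 → (4, 'faacfdabdcdb')
  15 → (8, 'fdabdcdb')

SA = [5, 10, 1, 6, 15, 11, 0, 13, 2, 7, 9, 14, 12, 3, 4, 8]
rank  pair      lcp
   1  s[5:],s[10:]  1  'a'
   2  s[10:],s[1:]  1  'a'
   3  s[1:],s[6:]  2  'ac'
   4  s[6:],s[15:]  0  ''
   5  s[15:],s[11:]  1  'b'
   6  s[11:],s[0:]  0  ''
   7  s[0:],s[13:]  1  'c'
   8  s[13:],s[2:]  2  'cd'
   9  s[2:],s[7:]  1  'c'
  10  s[7:],s[9:]  0  ''
  11  s[9:],s[14:]  1  'd'
  12  s[14:],s[12:]  1  'd'
  13  s[12:],s[3:]  1  'd'
  14  s[3:],s[4:]  0  ''
  15  s[4:],s[8:]  1  'f'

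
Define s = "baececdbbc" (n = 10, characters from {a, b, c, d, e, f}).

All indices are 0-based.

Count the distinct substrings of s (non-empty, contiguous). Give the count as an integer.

49

sorted suffixes:
  #0 SA[0]=1  'aececdbbc'
  #1 SA[1]=0  'baececdbbc'
  #2 SA[2]=7  'bbc'
  #3 SA[3]=8  'bc'
  #4 SA[4]=9  'c'
  #5 SA[5]=5  'cdbbc'
  #6 SA[6]=3  'cecdbbc'
  #7 SA[7]=6  'dbbc'
  #8 SA[8]=4  'ecdbbc'
  #9 SA[9]=2  'ececdbbc'

SA = [1, 0, 7, 8, 9, 5, 3, 6, 4, 2]
[i] adj suffixes → lcp
  [1] 1/0 → 0 ('')
  [2] 0/7 → 1 ('b')
  [3] 7/8 → 1 ('b')
  [4] 8/9 → 0 ('')
  [5] 9/5 → 1 ('c')
  [6] 5/3 → 1 ('c')
  [7] 3/6 → 0 ('')
  [8] 6/4 → 0 ('')
  [9] 4/2 → 2 ('ec')

n(n+1)/2 = 10·11/2 = 55
Σ LCP = 0 + 0 + 1 + 1 + 0 + 1 + 1 + 0 + 0 + 2 = 6
distinct = 55 − 6 = 49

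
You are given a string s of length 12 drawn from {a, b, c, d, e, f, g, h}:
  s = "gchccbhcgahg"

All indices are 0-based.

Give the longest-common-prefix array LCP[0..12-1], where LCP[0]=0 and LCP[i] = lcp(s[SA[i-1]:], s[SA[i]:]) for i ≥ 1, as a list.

rank→(start, suffix):
  0 → (9, 'ahg')
  1 → (5, 'bhcgahg')
  2 → (4, 'cbhcgahg')
  3 → (3, 'ccbhcgahg')
  4 → (7, 'cgahg')
  5 → (1, 'chccbhcgahg')
  6 → (11, 'g')
  7 → (8, 'gahg')
  8 → (0, 'gchccbhcgahg')
  9 → (2, 'hccbhcgahg')
  10 → (6, 'hcgahg')
  11 → (10, 'hg')

SA = [9, 5, 4, 3, 7, 1, 11, 8, 0, 2, 6, 10]
[i] adj suffixes → lcp
  [1] 9/5 → 0 ('')
  [2] 5/4 → 0 ('')
  [3] 4/3 → 1 ('c')
  [4] 3/7 → 1 ('c')
  [5] 7/1 → 1 ('c')
  [6] 1/11 → 0 ('')
  [7] 11/8 → 1 ('g')
  [8] 8/0 → 1 ('g')
  [9] 0/2 → 0 ('')
  [10] 2/6 → 2 ('hc')
  [11] 6/10 → 1 ('h')

[0, 0, 0, 1, 1, 1, 0, 1, 1, 0, 2, 1]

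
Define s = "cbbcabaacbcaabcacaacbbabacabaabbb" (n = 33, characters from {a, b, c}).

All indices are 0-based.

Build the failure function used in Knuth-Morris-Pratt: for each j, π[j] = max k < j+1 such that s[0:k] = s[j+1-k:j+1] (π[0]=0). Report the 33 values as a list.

π[0] = 0
j=1 s[j]='b': π[1]=0 (border '')
j=2 s[j]='b': π[2]=0 (border '')
j=3 s[j]='c': π[3]=1 (border 'c')
j=4 s[j]='a': k: 1→0; π[4]=0 (border '')
j=5 s[j]='b': π[5]=0 (border '')
j=6 s[j]='a': π[6]=0 (border '')
j=7 s[j]='a': π[7]=0 (border '')
j=8 s[j]='c': π[8]=1 (border 'c')
j=9 s[j]='b': π[9]=2 (border 'cb')
j=10 s[j]='c': k: 2→0; π[10]=1 (border 'c')
j=11 s[j]='a': k: 1→0; π[11]=0 (border '')
j=12 s[j]='a': π[12]=0 (border '')
j=13 s[j]='b': π[13]=0 (border '')
j=14 s[j]='c': π[14]=1 (border 'c')
j=15 s[j]='a': k: 1→0; π[15]=0 (border '')
j=16 s[j]='c': π[16]=1 (border 'c')
j=17 s[j]='a': k: 1→0; π[17]=0 (border '')
j=18 s[j]='a': π[18]=0 (border '')
j=19 s[j]='c': π[19]=1 (border 'c')
j=20 s[j]='b': π[20]=2 (border 'cb')
j=21 s[j]='b': π[21]=3 (border 'cbb')
j=22 s[j]='a': k: 3→0; π[22]=0 (border '')
j=23 s[j]='b': π[23]=0 (border '')
j=24 s[j]='a': π[24]=0 (border '')
j=25 s[j]='c': π[25]=1 (border 'c')
j=26 s[j]='a': k: 1→0; π[26]=0 (border '')
j=27 s[j]='b': π[27]=0 (border '')
j=28 s[j]='a': π[28]=0 (border '')
j=29 s[j]='a': π[29]=0 (border '')
j=30 s[j]='b': π[30]=0 (border '')
j=31 s[j]='b': π[31]=0 (border '')
j=32 s[j]='b': π[32]=0 (border '')

[0, 0, 0, 1, 0, 0, 0, 0, 1, 2, 1, 0, 0, 0, 1, 0, 1, 0, 0, 1, 2, 3, 0, 0, 0, 1, 0, 0, 0, 0, 0, 0, 0]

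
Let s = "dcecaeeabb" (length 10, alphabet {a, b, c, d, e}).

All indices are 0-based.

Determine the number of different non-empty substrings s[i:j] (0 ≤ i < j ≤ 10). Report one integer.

rank | idx | suffix
   0 |   7 | abb
   1 |   4 | aeeabb
   2 |   9 | b
   3 |   8 | bb
   4 |   3 | caeeabb
   5 |   1 | cecaeeabb
   6 |   0 | dcecaeeabb
   7 |   6 | eabb
   8 |   2 | ecaeeabb
   9 |   5 | eeabb

SA = [7, 4, 9, 8, 3, 1, 0, 6, 2, 5]
i: (SA[i-1],SA[i]) lcp shared
  1: (7,4) 1 'a'
  2: (4,9) 0 ''
  3: (9,8) 1 'b'
  4: (8,3) 0 ''
  5: (3,1) 1 'c'
  6: (1,0) 0 ''
  7: (0,6) 0 ''
  8: (6,2) 1 'e'
  9: (2,5) 1 'e'

n(n+1)/2 = 10·11/2 = 55
Σ LCP = 0 + 1 + 0 + 1 + 0 + 1 + 0 + 0 + 1 + 1 = 5
distinct = 55 − 5 = 50

50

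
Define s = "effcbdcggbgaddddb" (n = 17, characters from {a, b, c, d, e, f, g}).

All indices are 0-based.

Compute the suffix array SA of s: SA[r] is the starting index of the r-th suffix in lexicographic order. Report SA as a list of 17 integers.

rank | idx | suffix
   0 |  11 | addddb
   1 |  16 | b
   2 |   4 | bdcggbgaddddb
   3 |   9 | bgaddddb
   4 |   3 | cbdcggbgaddddb
   5 |   6 | cggbgaddddb
   6 |  15 | db
   7 |   5 | dcggbgaddddb
   8 |  14 | ddb
   9 |  13 | dddb
  10 |  12 | ddddb
  11 |   0 | effcbdcggbgaddddb
  12 |   2 | fcbdcggbgaddddb
  13 |   1 | ffcbdcggbgaddddb
  14 |  10 | gaddddb
  15 |   8 | gbgaddddb
  16 |   7 | ggbgaddddb

[11, 16, 4, 9, 3, 6, 15, 5, 14, 13, 12, 0, 2, 1, 10, 8, 7]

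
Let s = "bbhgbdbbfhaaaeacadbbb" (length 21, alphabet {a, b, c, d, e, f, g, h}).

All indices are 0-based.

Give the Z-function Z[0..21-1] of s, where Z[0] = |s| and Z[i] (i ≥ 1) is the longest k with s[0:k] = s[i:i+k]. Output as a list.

Z[0]=21
i=1: i≥r, start 0; Z[1]=1 scan→box=[1,2)
i=2: i≥r, start 0; Z[2]=0
i=3: i≥r, start 0; Z[3]=0
i=4: i≥r, start 0; Z[4]=1 scan→box=[4,5)
i=5: i≥r, start 0; Z[5]=0
i=6: i≥r, start 0; Z[6]=2 scan→box=[6,8)
i=7: min(r-i=1, Z[1]=1)=1; Z[7]=1
i=8: i≥r, start 0; Z[8]=0
i=9: i≥r, start 0; Z[9]=0
i=10: i≥r, start 0; Z[10]=0
i=11: i≥r, start 0; Z[11]=0
i=12: i≥r, start 0; Z[12]=0
i=13: i≥r, start 0; Z[13]=0
i=14: i≥r, start 0; Z[14]=0
i=15: i≥r, start 0; Z[15]=0
i=16: i≥r, start 0; Z[16]=0
i=17: i≥r, start 0; Z[17]=0
i=18: i≥r, start 0; Z[18]=2 scan→box=[18,20)
i=19: min(r-i=1, Z[1]=1)=1; Z[19]=2 scan→box=[19,21)
i=20: min(r-i=1, Z[1]=1)=1; Z[20]=1

[21, 1, 0, 0, 1, 0, 2, 1, 0, 0, 0, 0, 0, 0, 0, 0, 0, 0, 2, 2, 1]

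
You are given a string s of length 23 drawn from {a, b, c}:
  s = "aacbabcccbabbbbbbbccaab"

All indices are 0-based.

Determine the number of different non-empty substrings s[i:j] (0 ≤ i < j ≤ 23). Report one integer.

229

sorted suffixes:
  #0 SA[0]=20  'aab'
  #1 SA[1]=0  'aacbabcccbabbbbbbbccaab'
  #2 SA[2]=21  'ab'
  #3 SA[3]=10  'abbbbbbbccaab'
  #4 SA[4]=4  'abcccbabbbbbbbccaab'
  #5 SA[5]=1  'acbabcccbabbbbbbbccaab'
  #6 SA[6]=22  'b'
  #7 SA[7]=9  'babbbbbbbccaab'
  #8 SA[8]=3  'babcccbabbbbbbbccaab'
  #9 SA[9]=11  'bbbbbbbccaab'
  #10 SA[10]=12  'bbbbbbccaab'
  #11 SA[11]=13  'bbbbbccaab'
  #12 SA[12]=14  'bbbbccaab'
  #13 SA[13]=15  'bbbccaab'
  #14 SA[14]=16  'bbccaab'
  #15 SA[15]=17  'bccaab'
  #16 SA[16]=5  'bcccbabbbbbbbccaab'
  #17 SA[17]=19  'caab'
  #18 SA[18]=8  'cbabbbbbbbccaab'
  #19 SA[19]=2  'cbabcccbabbbbbbbccaab'
  #20 SA[20]=18  'ccaab'
  #21 SA[21]=7  'ccbabbbbbbbccaab'
  #22 SA[22]=6  'cccbabbbbbbbccaab'

SA = [20, 0, 21, 10, 4, 1, 22, 9, 3, 11, 12, 13, 14, 15, 16, 17, 5, 19, 8, 2, 18, 7, 6]
i: (SA[i-1],SA[i]) lcp shared
  1: (20,0) 2 'aa'
  2: (0,21) 1 'a'
  3: (21,10) 2 'ab'
  4: (10,4) 2 'ab'
  5: (4,1) 1 'a'
  6: (1,22) 0 ''
  7: (22,9) 1 'b'
  8: (9,3) 3 'bab'
  9: (3,11) 1 'b'
  10: (11,12) 6 'bbbbbb'
  11: (12,13) 5 'bbbbb'
  12: (13,14) 4 'bbbb'
  13: (14,15) 3 'bbb'
  14: (15,16) 2 'bb'
  15: (16,17) 1 'b'
  16: (17,5) 3 'bcc'
  17: (5,19) 0 ''
  18: (19,8) 1 'c'
  19: (8,2) 4 'cbab'
  20: (2,18) 1 'c'
  21: (18,7) 2 'cc'
  22: (7,6) 2 'cc'

n(n+1)/2 = 23·24/2 = 276
Σ LCP = 0 + 2 + 1 + 2 + 2 + 1 + 0 + 1 + 3 + 1 + 6 + 5 + 4 + 3 + 2 + 1 + 3 + 0 + 1 + 4 + 1 + 2 + 2 = 47
distinct = 276 − 47 = 229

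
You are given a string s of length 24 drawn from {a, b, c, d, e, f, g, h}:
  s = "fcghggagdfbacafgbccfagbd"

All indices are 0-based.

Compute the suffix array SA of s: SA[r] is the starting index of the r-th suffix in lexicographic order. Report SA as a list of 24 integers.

sorted suffixes:
  #0 SA[0]=11  'acafgbccfagbd'
  #1 SA[1]=13  'afgbccfagbd'
  #2 SA[2]=20  'agbd'
  #3 SA[3]=6  'agdfbacafgbccfagbd'
  #4 SA[4]=10  'bacafgbccfagbd'
  #5 SA[5]=16  'bccfagbd'
  #6 SA[6]=22  'bd'
  #7 SA[7]=12  'cafgbccfagbd'
  #8 SA[8]=17  'ccfagbd'
  #9 SA[9]=18  'cfagbd'
  #10 SA[10]=1  'cghggagdfbacafgbccfagbd'
  #11 SA[11]=23  'd'
  #12 SA[12]=8  'dfbacafgbccfagbd'
  #13 SA[13]=19  'fagbd'
  #14 SA[14]=9  'fbacafgbccfagbd'
  #15 SA[15]=0  'fcghggagdfbacafgbccfagbd'
  #16 SA[16]=14  'fgbccfagbd'
  #17 SA[17]=5  'gagdfbacafgbccfagbd'
  #18 SA[18]=15  'gbccfagbd'
  #19 SA[19]=21  'gbd'
  #20 SA[20]=7  'gdfbacafgbccfagbd'
  #21 SA[21]=4  'ggagdfbacafgbccfagbd'
  #22 SA[22]=2  'ghggagdfbacafgbccfagbd'
  #23 SA[23]=3  'hggagdfbacafgbccfagbd'

[11, 13, 20, 6, 10, 16, 22, 12, 17, 18, 1, 23, 8, 19, 9, 0, 14, 5, 15, 21, 7, 4, 2, 3]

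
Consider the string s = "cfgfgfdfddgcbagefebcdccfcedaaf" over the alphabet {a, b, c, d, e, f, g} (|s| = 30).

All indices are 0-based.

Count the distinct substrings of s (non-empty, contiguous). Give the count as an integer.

437

rank | idx | suffix
   0 |  27 | aaf
   1 |  28 | af
   2 |  13 | agefebcdccfcedaaf
   3 |  12 | bagefebcdccfcedaaf
   4 |  18 | bcdccfcedaaf
   5 |  11 | cbagefebcdccfcedaaf
   6 |  21 | ccfcedaaf
   7 |  19 | cdccfcedaaf
   8 |  24 | cedaaf
   9 |  22 | cfcedaaf
  10 |   0 | cfgfgfdfddgcbagefebcdccfcedaaf
  11 |  26 | daaf
  12 |  20 | dccfcedaaf
  13 |   8 | ddgcbagefebcdccfcedaaf
  14 |   6 | dfddgcbagefebcdccfcedaaf
  15 |   9 | dgcbagefebcdccfcedaaf
  16 |  17 | ebcdccfcedaaf
  17 |  25 | edaaf
  18 |  15 | efebcdccfcedaaf
  19 |  29 | f
  20 |  23 | fcedaaf
  21 |   7 | fddgcbagefebcdccfcedaaf
  22 |   5 | fdfddgcbagefebcdccfcedaaf
  23 |  16 | febcdccfcedaaf
  24 |   3 | fgfdfddgcbagefebcdccfcedaaf
  25 |   1 | fgfgfdfddgcbagefebcdccfcedaaf
  26 |  10 | gcbagefebcdccfcedaaf
  27 |  14 | gefebcdccfcedaaf
  28 |   4 | gfdfddgcbagefebcdccfcedaaf
  29 |   2 | gfgfdfddgcbagefebcdccfcedaaf

SA = [27, 28, 13, 12, 18, 11, 21, 19, 24, 22, 0, 26, 20, 8, 6, 9, 17, 25, 15, 29, 23, 7, 5, 16, 3, 1, 10, 14, 4, 2]
i: (SA[i-1],SA[i]) lcp shared
  1: (27,28) 1 'a'
  2: (28,13) 1 'a'
  3: (13,12) 0 ''
  4: (12,18) 1 'b'
  5: (18,11) 0 ''
  6: (11,21) 1 'c'
  7: (21,19) 1 'c'
  8: (19,24) 1 'c'
  9: (24,22) 1 'c'
  10: (22,0) 2 'cf'
  11: (0,26) 0 ''
  12: (26,20) 1 'd'
  13: (20,8) 1 'd'
  14: (8,6) 1 'd'
  15: (6,9) 1 'd'
  16: (9,17) 0 ''
  17: (17,25) 1 'e'
  18: (25,15) 1 'e'
  19: (15,29) 0 ''
  20: (29,23) 1 'f'
  21: (23,7) 1 'f'
  22: (7,5) 2 'fd'
  23: (5,16) 1 'f'
  24: (16,3) 1 'f'
  25: (3,1) 3 'fgf'
  26: (1,10) 0 ''
  27: (10,14) 1 'g'
  28: (14,4) 1 'g'
  29: (4,2) 2 'gf'

n(n+1)/2 = 30·31/2 = 465
Σ LCP = 0 + 1 + 1 + 0 + 1 + 0 + 1 + 1 + 1 + 1 + 2 + 0 + 1 + 1 + 1 + 1 + 0 + 1 + 1 + 0 + 1 + 1 + 2 + 1 + 1 + 3 + 0 + 1 + 1 + 2 = 28
distinct = 465 − 28 = 437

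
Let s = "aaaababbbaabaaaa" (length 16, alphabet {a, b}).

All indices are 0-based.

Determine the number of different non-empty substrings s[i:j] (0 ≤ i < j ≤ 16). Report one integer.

sorted suffixes:
  #0 SA[0]=15  'a'
  #1 SA[1]=14  'aa'
  #2 SA[2]=13  'aaa'
  #3 SA[3]=12  'aaaa'
  #4 SA[4]=0  'aaaababbbaabaaaa'
  #5 SA[5]=1  'aaababbbaabaaaa'
  #6 SA[6]=9  'aabaaaa'
  #7 SA[7]=2  'aababbbaabaaaa'
  #8 SA[8]=10  'abaaaa'
  #9 SA[9]=3  'ababbbaabaaaa'
  #10 SA[10]=5  'abbbaabaaaa'
  #11 SA[11]=11  'baaaa'
  #12 SA[12]=8  'baabaaaa'
  #13 SA[13]=4  'babbbaabaaaa'
  #14 SA[14]=7  'bbaabaaaa'
  #15 SA[15]=6  'bbbaabaaaa'

SA = [15, 14, 13, 12, 0, 1, 9, 2, 10, 3, 5, 11, 8, 4, 7, 6]
[i] adj suffixes → lcp
  [1] 15/14 → 1 ('a')
  [2] 14/13 → 2 ('aa')
  [3] 13/12 → 3 ('aaa')
  [4] 12/0 → 4 ('aaaa')
  [5] 0/1 → 3 ('aaa')
  [6] 1/9 → 2 ('aa')
  [7] 9/2 → 4 ('aaba')
  [8] 2/10 → 1 ('a')
  [9] 10/3 → 3 ('aba')
  [10] 3/5 → 2 ('ab')
  [11] 5/11 → 0 ('')
  [12] 11/8 → 3 ('baa')
  [13] 8/4 → 2 ('ba')
  [14] 4/7 → 1 ('b')
  [15] 7/6 → 2 ('bb')

n(n+1)/2 = 16·17/2 = 136
Σ LCP = 0 + 1 + 2 + 3 + 4 + 3 + 2 + 4 + 1 + 3 + 2 + 0 + 3 + 2 + 1 + 2 = 33
distinct = 136 − 33 = 103

103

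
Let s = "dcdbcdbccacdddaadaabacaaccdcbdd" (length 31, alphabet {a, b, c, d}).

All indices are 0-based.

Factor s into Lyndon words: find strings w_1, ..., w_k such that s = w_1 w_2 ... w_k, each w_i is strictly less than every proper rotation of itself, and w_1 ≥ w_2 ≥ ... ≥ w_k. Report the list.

emit factor 1: 'd' (i=0, period=1)
emit factor 2: 'cd' (i=1, period=2)
emit factor 3: 'bcd' (i=3, period=3)
emit factor 4: 'bcc' (i=6, period=3)
emit factor 5: 'acddd' (i=9, period=5)
emit factor 6: 'aad' (i=14, period=3)
emit factor 7: 'aabacaaccdcbdd' (i=17, period=14)

["d", "cd", "bcd", "bcc", "acddd", "aad", "aabacaaccdcbdd"]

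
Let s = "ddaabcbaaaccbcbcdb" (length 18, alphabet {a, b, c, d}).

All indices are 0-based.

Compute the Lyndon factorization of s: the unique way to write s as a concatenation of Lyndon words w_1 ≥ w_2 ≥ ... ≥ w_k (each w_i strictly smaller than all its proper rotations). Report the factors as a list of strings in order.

["d", "d", "aabcb", "aaaccbcbcdb"]

emit factor 1: 'd' (i=0, period=1)
emit factor 2: 'd' (i=1, period=1)
emit factor 3: 'aabcb' (i=2, period=5)
emit factor 4: 'aaaccbcbcdb' (i=7, period=11)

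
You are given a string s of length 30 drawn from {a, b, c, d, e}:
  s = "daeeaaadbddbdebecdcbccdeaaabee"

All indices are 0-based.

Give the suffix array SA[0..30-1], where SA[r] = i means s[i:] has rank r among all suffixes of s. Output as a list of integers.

[24, 4, 25, 5, 26, 6, 1, 19, 8, 11, 14, 27, 18, 20, 16, 21, 0, 7, 10, 17, 9, 22, 12, 29, 23, 3, 13, 15, 28, 2]

sorted suffixes:
  #0 SA[0]=24  'aaabee'
  #1 SA[1]=4  'aaadbddbdebecdcbccdeaaabee'
  #2 SA[2]=25  'aabee'
  #3 SA[3]=5  'aadbddbdebecdcbccdeaaabee'
  #4 SA[4]=26  'abee'
  #5 SA[5]=6  'adbddbdebecdcbccdeaaabee'
  #6 SA[6]=1  'aeeaaadbddbdebecdcbccdeaaabee'
  #7 SA[7]=19  'bccdeaaabee'
  #8 SA[8]=8  'bddbdebecdcbccdeaaabee'
  #9 SA[9]=11  'bdebecdcbccdeaaabee'
  #10 SA[10]=14  'becdcbccdeaaabee'
  #11 SA[11]=27  'bee'
  #12 SA[12]=18  'cbccdeaaabee'
  #13 SA[13]=20  'ccdeaaabee'
  #14 SA[14]=16  'cdcbccdeaaabee'
  #15 SA[15]=21  'cdeaaabee'
  #16 SA[16]=0  'daeeaaadbddbdebecdcbccdeaaabee'
  #17 SA[17]=7  'dbddbdebecdcbccdeaaabee'
  #18 SA[18]=10  'dbdebecdcbccdeaaabee'
  #19 SA[19]=17  'dcbccdeaaabee'
  #20 SA[20]=9  'ddbdebecdcbccdeaaabee'
  #21 SA[21]=22  'deaaabee'
  #22 SA[22]=12  'debecdcbccdeaaabee'
  #23 SA[23]=29  'e'
  #24 SA[24]=23  'eaaabee'
  #25 SA[25]=3  'eaaadbddbdebecdcbccdeaaabee'
  #26 SA[26]=13  'ebecdcbccdeaaabee'
  #27 SA[27]=15  'ecdcbccdeaaabee'
  #28 SA[28]=28  'ee'
  #29 SA[29]=2  'eeaaadbddbdebecdcbccdeaaabee'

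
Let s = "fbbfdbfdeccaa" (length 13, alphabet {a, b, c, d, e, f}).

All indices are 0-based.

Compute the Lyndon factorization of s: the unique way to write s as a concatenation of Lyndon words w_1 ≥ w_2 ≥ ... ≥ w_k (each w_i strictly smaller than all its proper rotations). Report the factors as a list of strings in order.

["f", "bbfdbfdecc", "a", "a"]

emit factor 1: 'f' (i=0, period=1)
emit factor 2: 'bbfdbfdecc' (i=1, period=10)
emit factor 3: 'a' (i=11, period=1)
emit factor 4: 'a' (i=12, period=1)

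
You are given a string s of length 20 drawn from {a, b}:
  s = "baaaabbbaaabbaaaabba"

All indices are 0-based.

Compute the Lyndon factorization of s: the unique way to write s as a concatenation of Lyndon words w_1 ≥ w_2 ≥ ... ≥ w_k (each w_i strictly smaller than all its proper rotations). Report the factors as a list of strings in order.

["b", "aaaabbbaaabb", "aaaabb", "a"]

emit factor 1: 'b' (i=0, period=1)
emit factor 2: 'aaaabbbaaabb' (i=1, period=12)
emit factor 3: 'aaaabb' (i=13, period=6)
emit factor 4: 'a' (i=19, period=1)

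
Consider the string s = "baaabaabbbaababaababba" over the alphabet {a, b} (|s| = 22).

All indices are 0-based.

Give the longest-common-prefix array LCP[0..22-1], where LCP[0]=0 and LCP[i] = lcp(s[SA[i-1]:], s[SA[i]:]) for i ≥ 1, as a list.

[0, 1, 2, 4, 5, 3, 1, 5, 3, 4, 2, 3, 0, 2, 3, 6, 4, 2, 3, 1, 3, 2]

sorted suffixes:
  #0 SA[0]=21  'a'
  #1 SA[1]=1  'aaabaabbbaababaababba'
  #2 SA[2]=2  'aabaabbbaababaababba'
  #3 SA[3]=10  'aababaababba'
  #4 SA[4]=15  'aababba'
  #5 SA[5]=5  'aabbbaababaababba'
  #6 SA[6]=13  'abaababba'
  #7 SA[7]=3  'abaabbbaababaababba'
  #8 SA[8]=11  'ababaababba'
  #9 SA[9]=16  'ababba'
  #10 SA[10]=18  'abba'
  #11 SA[11]=6  'abbbaababaababba'
  #12 SA[12]=20  'ba'
  #13 SA[13]=0  'baaabaabbbaababaababba'
  #14 SA[14]=9  'baababaababba'
  #15 SA[15]=14  'baababba'
  #16 SA[16]=4  'baabbbaababaababba'
  #17 SA[17]=12  'babaababba'
  #18 SA[18]=17  'babba'
  #19 SA[19]=19  'bba'
  #20 SA[20]=8  'bbaababaababba'
  #21 SA[21]=7  'bbbaababaababba'

SA = [21, 1, 2, 10, 15, 5, 13, 3, 11, 16, 18, 6, 20, 0, 9, 14, 4, 12, 17, 19, 8, 7]
i: (SA[i-1],SA[i]) lcp shared
  1: (21,1) 1 'a'
  2: (1,2) 2 'aa'
  3: (2,10) 4 'aaba'
  4: (10,15) 5 'aabab'
  5: (15,5) 3 'aab'
  6: (5,13) 1 'a'
  7: (13,3) 5 'abaab'
  8: (3,11) 3 'aba'
  9: (11,16) 4 'abab'
  10: (16,18) 2 'ab'
  11: (18,6) 3 'abb'
  12: (6,20) 0 ''
  13: (20,0) 2 'ba'
  14: (0,9) 3 'baa'
  15: (9,14) 6 'baabab'
  16: (14,4) 4 'baab'
  17: (4,12) 2 'ba'
  18: (12,17) 3 'bab'
  19: (17,19) 1 'b'
  20: (19,8) 3 'bba'
  21: (8,7) 2 'bb'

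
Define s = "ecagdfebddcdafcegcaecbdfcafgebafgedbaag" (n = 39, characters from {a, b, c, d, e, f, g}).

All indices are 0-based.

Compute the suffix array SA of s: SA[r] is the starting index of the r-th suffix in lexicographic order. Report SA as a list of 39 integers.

[36, 18, 12, 25, 30, 37, 2, 35, 29, 7, 21, 17, 24, 1, 20, 10, 14, 11, 34, 9, 8, 22, 4, 28, 6, 0, 19, 33, 15, 23, 13, 5, 26, 31, 38, 16, 3, 27, 32]

rank→(start, suffix):
  0 → (36, 'aag')
  1 → (18, 'aecbdfcafgebafgedbaag')
  2 → (12, 'afcegcaecbdfcafgebafgedbaag')
  3 → (25, 'afgebafgedbaag')
  4 → (30, 'afgedbaag')
  5 → (37, 'ag')
  6 → (2, 'agdfebddcdafcegcaecbdfcafgebafgedbaag')
  7 → (35, 'baag')
  8 → (29, 'bafgedbaag')
  9 → (7, 'bddcdafcegcaecbdfcafgebafgedbaag')
  10 → (21, 'bdfcafgebafgedbaag')
  11 → (17, 'caecbdfcafgebafgedbaag')
  12 → (24, 'cafgebafgedbaag')
  13 → (1, 'cagdfebddcdafcegcaecbdfcafgebafgedbaag')
  14 → (20, 'cbdfcafgebafgedbaag')
  15 → (10, 'cdafcegcaecbdfcafgebafgedbaag')
  16 → (14, 'cegcaecbdfcafgebafgedbaag')
  17 → (11, 'dafcegcaecbdfcafgebafgedbaag')
  18 → (34, 'dbaag')
  19 → (9, 'dcdafcegcaecbdfcafgebafgedbaag')
  20 → (8, 'ddcdafcegcaecbdfcafgebafgedbaag')
  21 → (22, 'dfcafgebafgedbaag')
  22 → (4, 'dfebddcdafcegcaecbdfcafgebafgedbaag')
  23 → (28, 'ebafgedbaag')
  24 → (6, 'ebddcdafcegcaecbdfcafgebafgedbaag')
  25 → (0, 'ecagdfebddcdafcegcaecbdfcafgebafgedbaag')
  26 → (19, 'ecbdfcafgebafgedbaag')
  27 → (33, 'edbaag')
  28 → (15, 'egcaecbdfcafgebafgedbaag')
  29 → (23, 'fcafgebafgedbaag')
  30 → (13, 'fcegcaecbdfcafgebafgedbaag')
  31 → (5, 'febddcdafcegcaecbdfcafgebafgedbaag')
  32 → (26, 'fgebafgedbaag')
  33 → (31, 'fgedbaag')
  34 → (38, 'g')
  35 → (16, 'gcaecbdfcafgebafgedbaag')
  36 → (3, 'gdfebddcdafcegcaecbdfcafgebafgedbaag')
  37 → (27, 'gebafgedbaag')
  38 → (32, 'gedbaag')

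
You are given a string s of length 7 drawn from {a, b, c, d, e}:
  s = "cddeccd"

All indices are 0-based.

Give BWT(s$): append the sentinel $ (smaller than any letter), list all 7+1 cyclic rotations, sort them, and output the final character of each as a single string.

rank  rotation  last
    0  $cddeccd  d
    1  ccd$cdde  e
    2  cd$cddec  c
    3  cddeccd$  $
    4  d$cddecc  c
    5  ddeccd$c  c
    6  deccd$cd  d
    7  eccd$cdd  d

dec$ccdd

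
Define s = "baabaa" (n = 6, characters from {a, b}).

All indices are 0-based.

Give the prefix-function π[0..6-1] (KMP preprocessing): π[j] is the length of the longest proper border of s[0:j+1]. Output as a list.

π[0] = 0
j=1 s[j]='a': π[1]=0 (border '')
j=2 s[j]='a': π[2]=0 (border '')
j=3 s[j]='b': π[3]=1 (border 'b')
j=4 s[j]='a': π[4]=2 (border 'ba')
j=5 s[j]='a': π[5]=3 (border 'baa')

[0, 0, 0, 1, 2, 3]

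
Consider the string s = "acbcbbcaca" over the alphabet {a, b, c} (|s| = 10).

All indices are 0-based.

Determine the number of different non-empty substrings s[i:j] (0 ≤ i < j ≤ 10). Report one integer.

rank→(start, suffix):
  0 → (9, 'a')
  1 → (7, 'aca')
  2 → (0, 'acbcbbcaca')
  3 → (4, 'bbcaca')
  4 → (5, 'bcaca')
  5 → (2, 'bcbbcaca')
  6 → (8, 'ca')
  7 → (6, 'caca')
  8 → (3, 'cbbcaca')
  9 → (1, 'cbcbbcaca')

SA = [9, 7, 0, 4, 5, 2, 8, 6, 3, 1]
i: (SA[i-1],SA[i]) lcp shared
  1: (9,7) 1 'a'
  2: (7,0) 2 'ac'
  3: (0,4) 0 ''
  4: (4,5) 1 'b'
  5: (5,2) 2 'bc'
  6: (2,8) 0 ''
  7: (8,6) 2 'ca'
  8: (6,3) 1 'c'
  9: (3,1) 2 'cb'

n(n+1)/2 = 10·11/2 = 55
Σ LCP = 0 + 1 + 2 + 0 + 1 + 2 + 0 + 2 + 1 + 2 = 11
distinct = 55 − 11 = 44

44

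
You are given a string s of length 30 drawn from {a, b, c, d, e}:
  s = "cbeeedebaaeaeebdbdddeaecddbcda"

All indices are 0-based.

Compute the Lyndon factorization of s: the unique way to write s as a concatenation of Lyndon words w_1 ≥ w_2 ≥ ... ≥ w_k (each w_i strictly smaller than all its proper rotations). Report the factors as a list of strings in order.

["c", "beeede", "b", "aaeaeebdbdddeaecddbcd", "a"]

emit factor 1: 'c' (i=0, period=1)
emit factor 2: 'beeede' (i=1, period=6)
emit factor 3: 'b' (i=7, period=1)
emit factor 4: 'aaeaeebdbdddeaecddbcd' (i=8, period=21)
emit factor 5: 'a' (i=29, period=1)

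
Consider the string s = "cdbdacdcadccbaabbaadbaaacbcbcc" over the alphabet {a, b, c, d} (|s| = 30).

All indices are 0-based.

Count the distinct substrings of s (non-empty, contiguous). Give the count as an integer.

422

sorted suffixes:
  #0 SA[0]=21  'aaacbcbcc'
  #1 SA[1]=13  'aabbaadbaaacbcbcc'
  #2 SA[2]=22  'aacbcbcc'
  #3 SA[3]=17  'aadbaaacbcbcc'
  #4 SA[4]=14  'abbaadbaaacbcbcc'
  #5 SA[5]=23  'acbcbcc'
  #6 SA[6]=4  'acdcadccbaabbaadbaaacbcbcc'
  #7 SA[7]=18  'adbaaacbcbcc'
  #8 SA[8]=8  'adccbaabbaadbaaacbcbcc'
  #9 SA[9]=20  'baaacbcbcc'
  #10 SA[10]=12  'baabbaadbaaacbcbcc'
  #11 SA[11]=16  'baadbaaacbcbcc'
  #12 SA[12]=15  'bbaadbaaacbcbcc'
  #13 SA[13]=25  'bcbcc'
  #14 SA[14]=27  'bcc'
  #15 SA[15]=2  'bdacdcadccbaabbaadbaaacbcbcc'
  #16 SA[16]=29  'c'
  #17 SA[17]=7  'cadccbaabbaadbaaacbcbcc'
  #18 SA[18]=11  'cbaabbaadbaaacbcbcc'
  #19 SA[19]=24  'cbcbcc'
  #20 SA[20]=26  'cbcc'
  #21 SA[21]=28  'cc'
  #22 SA[22]=10  'ccbaabbaadbaaacbcbcc'
  #23 SA[23]=0  'cdbdacdcadccbaabbaadbaaacbcbcc'
  #24 SA[24]=5  'cdcadccbaabbaadbaaacbcbcc'
  #25 SA[25]=3  'dacdcadccbaabbaadbaaacbcbcc'
  #26 SA[26]=19  'dbaaacbcbcc'
  #27 SA[27]=1  'dbdacdcadccbaabbaadbaaacbcbcc'
  #28 SA[28]=6  'dcadccbaabbaadbaaacbcbcc'
  #29 SA[29]=9  'dccbaabbaadbaaacbcbcc'

SA = [21, 13, 22, 17, 14, 23, 4, 18, 8, 20, 12, 16, 15, 25, 27, 2, 29, 7, 11, 24, 26, 28, 10, 0, 5, 3, 19, 1, 6, 9]
i: (SA[i-1],SA[i]) lcp shared
  1: (21,13) 2 'aa'
  2: (13,22) 2 'aa'
  3: (22,17) 2 'aa'
  4: (17,14) 1 'a'
  5: (14,23) 1 'a'
  6: (23,4) 2 'ac'
  7: (4,18) 1 'a'
  8: (18,8) 2 'ad'
  9: (8,20) 0 ''
  10: (20,12) 3 'baa'
  11: (12,16) 3 'baa'
  12: (16,15) 1 'b'
  13: (15,25) 1 'b'
  14: (25,27) 2 'bc'
  15: (27,2) 1 'b'
  16: (2,29) 0 ''
  17: (29,7) 1 'c'
  18: (7,11) 1 'c'
  19: (11,24) 2 'cb'
  20: (24,26) 3 'cbc'
  21: (26,28) 1 'c'
  22: (28,10) 2 'cc'
  23: (10,0) 1 'c'
  24: (0,5) 2 'cd'
  25: (5,3) 0 ''
  26: (3,19) 1 'd'
  27: (19,1) 2 'db'
  28: (1,6) 1 'd'
  29: (6,9) 2 'dc'

n(n+1)/2 = 30·31/2 = 465
Σ LCP = 0 + 2 + 2 + 2 + 1 + 1 + 2 + 1 + 2 + 0 + 3 + 3 + 1 + 1 + 2 + 1 + 0 + 1 + 1 + 2 + 3 + 1 + 2 + 1 + 2 + 0 + 1 + 2 + 1 + 2 = 43
distinct = 465 − 43 = 422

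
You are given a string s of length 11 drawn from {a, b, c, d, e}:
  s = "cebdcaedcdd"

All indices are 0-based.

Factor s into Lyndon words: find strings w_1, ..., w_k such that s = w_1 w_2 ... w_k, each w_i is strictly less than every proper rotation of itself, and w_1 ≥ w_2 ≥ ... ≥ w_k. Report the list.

emit factor 1: 'ce' (i=0, period=2)
emit factor 2: 'bdc' (i=2, period=3)
emit factor 3: 'aedcdd' (i=5, period=6)

["ce", "bdc", "aedcdd"]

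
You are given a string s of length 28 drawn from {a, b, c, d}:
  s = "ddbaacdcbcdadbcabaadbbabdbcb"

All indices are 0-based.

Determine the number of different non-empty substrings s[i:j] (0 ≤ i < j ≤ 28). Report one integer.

sorted suffixes:
  #0 SA[0]=3  'aacdcbcdadbcabaadbbabdbcb'
  #1 SA[1]=17  'aadbbabdbcb'
  #2 SA[2]=15  'abaadbbabdbcb'
  #3 SA[3]=22  'abdbcb'
  #4 SA[4]=4  'acdcbcdadbcabaadbbabdbcb'
  #5 SA[5]=18  'adbbabdbcb'
  #6 SA[6]=11  'adbcabaadbbabdbcb'
  #7 SA[7]=27  'b'
  #8 SA[8]=2  'baacdcbcdadbcabaadbbabdbcb'
  #9 SA[9]=16  'baadbbabdbcb'
  #10 SA[10]=21  'babdbcb'
  #11 SA[11]=20  'bbabdbcb'
  #12 SA[12]=13  'bcabaadbbabdbcb'
  #13 SA[13]=25  'bcb'
  #14 SA[14]=8  'bcdadbcabaadbbabdbcb'
  #15 SA[15]=23  'bdbcb'
  #16 SA[16]=14  'cabaadbbabdbcb'
  #17 SA[17]=26  'cb'
  #18 SA[18]=7  'cbcdadbcabaadbbabdbcb'
  #19 SA[19]=9  'cdadbcabaadbbabdbcb'
  #20 SA[20]=5  'cdcbcdadbcabaadbbabdbcb'
  #21 SA[21]=10  'dadbcabaadbbabdbcb'
  #22 SA[22]=1  'dbaacdcbcdadbcabaadbbabdbcb'
  #23 SA[23]=19  'dbbabdbcb'
  #24 SA[24]=12  'dbcabaadbbabdbcb'
  #25 SA[25]=24  'dbcb'
  #26 SA[26]=6  'dcbcdadbcabaadbbabdbcb'
  #27 SA[27]=0  'ddbaacdcbcdadbcabaadbbabdbcb'

SA = [3, 17, 15, 22, 4, 18, 11, 27, 2, 16, 21, 20, 13, 25, 8, 23, 14, 26, 7, 9, 5, 10, 1, 19, 12, 24, 6, 0]
[i] adj suffixes → lcp
  [1] 3/17 → 2 ('aa')
  [2] 17/15 → 1 ('a')
  [3] 15/22 → 2 ('ab')
  [4] 22/4 → 1 ('a')
  [5] 4/18 → 1 ('a')
  [6] 18/11 → 3 ('adb')
  [7] 11/27 → 0 ('')
  [8] 27/2 → 1 ('b')
  [9] 2/16 → 3 ('baa')
  [10] 16/21 → 2 ('ba')
  [11] 21/20 → 1 ('b')
  [12] 20/13 → 1 ('b')
  [13] 13/25 → 2 ('bc')
  [14] 25/8 → 2 ('bc')
  [15] 8/23 → 1 ('b')
  [16] 23/14 → 0 ('')
  [17] 14/26 → 1 ('c')
  [18] 26/7 → 2 ('cb')
  [19] 7/9 → 1 ('c')
  [20] 9/5 → 2 ('cd')
  [21] 5/10 → 0 ('')
  [22] 10/1 → 1 ('d')
  [23] 1/19 → 2 ('db')
  [24] 19/12 → 2 ('db')
  [25] 12/24 → 3 ('dbc')
  [26] 24/6 → 1 ('d')
  [27] 6/0 → 1 ('d')

n(n+1)/2 = 28·29/2 = 406
Σ LCP = 0 + 2 + 1 + 2 + 1 + 1 + 3 + 0 + 1 + 3 + 2 + 1 + 1 + 2 + 2 + 1 + 0 + 1 + 2 + 1 + 2 + 0 + 1 + 2 + 2 + 3 + 1 + 1 = 39
distinct = 406 − 39 = 367

367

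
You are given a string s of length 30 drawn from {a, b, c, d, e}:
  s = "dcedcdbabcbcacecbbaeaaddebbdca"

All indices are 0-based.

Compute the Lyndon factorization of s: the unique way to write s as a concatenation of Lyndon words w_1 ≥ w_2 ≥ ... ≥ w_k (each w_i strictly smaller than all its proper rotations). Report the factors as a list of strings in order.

["d", "ced", "cd", "b", "abcbcacecbbae", "aaddebbdc", "a"]

emit factor 1: 'd' (i=0, period=1)
emit factor 2: 'ced' (i=1, period=3)
emit factor 3: 'cd' (i=4, period=2)
emit factor 4: 'b' (i=6, period=1)
emit factor 5: 'abcbcacecbbae' (i=7, period=13)
emit factor 6: 'aaddebbdc' (i=20, period=9)
emit factor 7: 'a' (i=29, period=1)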